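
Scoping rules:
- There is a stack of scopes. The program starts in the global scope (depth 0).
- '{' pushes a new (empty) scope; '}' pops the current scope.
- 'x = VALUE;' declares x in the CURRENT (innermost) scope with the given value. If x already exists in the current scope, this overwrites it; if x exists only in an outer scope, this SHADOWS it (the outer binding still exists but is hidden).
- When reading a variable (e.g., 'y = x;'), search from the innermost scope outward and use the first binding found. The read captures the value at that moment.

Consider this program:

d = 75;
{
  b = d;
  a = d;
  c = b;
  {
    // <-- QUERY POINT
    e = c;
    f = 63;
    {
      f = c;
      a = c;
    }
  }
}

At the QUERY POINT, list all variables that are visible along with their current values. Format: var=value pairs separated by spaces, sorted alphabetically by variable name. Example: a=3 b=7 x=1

Answer: a=75 b=75 c=75 d=75

Derivation:
Step 1: declare d=75 at depth 0
Step 2: enter scope (depth=1)
Step 3: declare b=(read d)=75 at depth 1
Step 4: declare a=(read d)=75 at depth 1
Step 5: declare c=(read b)=75 at depth 1
Step 6: enter scope (depth=2)
Visible at query point: a=75 b=75 c=75 d=75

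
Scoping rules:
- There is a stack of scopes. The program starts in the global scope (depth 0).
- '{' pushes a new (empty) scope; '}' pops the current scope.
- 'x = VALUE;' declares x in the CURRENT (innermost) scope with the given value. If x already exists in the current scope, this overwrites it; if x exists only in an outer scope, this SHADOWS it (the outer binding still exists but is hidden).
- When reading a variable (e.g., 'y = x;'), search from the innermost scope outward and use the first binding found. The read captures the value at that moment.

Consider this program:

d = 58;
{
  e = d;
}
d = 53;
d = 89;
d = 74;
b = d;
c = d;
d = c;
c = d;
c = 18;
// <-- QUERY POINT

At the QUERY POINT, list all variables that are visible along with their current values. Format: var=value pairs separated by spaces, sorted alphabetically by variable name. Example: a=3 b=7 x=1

Answer: b=74 c=18 d=74

Derivation:
Step 1: declare d=58 at depth 0
Step 2: enter scope (depth=1)
Step 3: declare e=(read d)=58 at depth 1
Step 4: exit scope (depth=0)
Step 5: declare d=53 at depth 0
Step 6: declare d=89 at depth 0
Step 7: declare d=74 at depth 0
Step 8: declare b=(read d)=74 at depth 0
Step 9: declare c=(read d)=74 at depth 0
Step 10: declare d=(read c)=74 at depth 0
Step 11: declare c=(read d)=74 at depth 0
Step 12: declare c=18 at depth 0
Visible at query point: b=74 c=18 d=74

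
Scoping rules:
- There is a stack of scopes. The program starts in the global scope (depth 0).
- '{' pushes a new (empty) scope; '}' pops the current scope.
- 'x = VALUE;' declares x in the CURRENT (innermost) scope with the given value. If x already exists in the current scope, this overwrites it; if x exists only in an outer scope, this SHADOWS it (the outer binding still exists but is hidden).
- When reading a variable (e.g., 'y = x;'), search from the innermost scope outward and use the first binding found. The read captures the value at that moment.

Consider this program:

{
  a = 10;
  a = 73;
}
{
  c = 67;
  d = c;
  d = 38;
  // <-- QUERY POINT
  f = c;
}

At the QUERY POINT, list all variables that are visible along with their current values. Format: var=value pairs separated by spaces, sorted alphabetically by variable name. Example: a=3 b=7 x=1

Answer: c=67 d=38

Derivation:
Step 1: enter scope (depth=1)
Step 2: declare a=10 at depth 1
Step 3: declare a=73 at depth 1
Step 4: exit scope (depth=0)
Step 5: enter scope (depth=1)
Step 6: declare c=67 at depth 1
Step 7: declare d=(read c)=67 at depth 1
Step 8: declare d=38 at depth 1
Visible at query point: c=67 d=38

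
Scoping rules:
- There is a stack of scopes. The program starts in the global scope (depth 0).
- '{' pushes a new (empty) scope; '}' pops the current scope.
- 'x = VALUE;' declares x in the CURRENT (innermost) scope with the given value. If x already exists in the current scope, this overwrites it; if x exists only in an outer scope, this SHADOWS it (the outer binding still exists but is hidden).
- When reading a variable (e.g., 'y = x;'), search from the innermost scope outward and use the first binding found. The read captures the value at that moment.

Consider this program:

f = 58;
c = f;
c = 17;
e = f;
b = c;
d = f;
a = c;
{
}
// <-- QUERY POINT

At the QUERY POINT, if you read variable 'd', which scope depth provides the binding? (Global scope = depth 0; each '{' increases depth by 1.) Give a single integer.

Answer: 0

Derivation:
Step 1: declare f=58 at depth 0
Step 2: declare c=(read f)=58 at depth 0
Step 3: declare c=17 at depth 0
Step 4: declare e=(read f)=58 at depth 0
Step 5: declare b=(read c)=17 at depth 0
Step 6: declare d=(read f)=58 at depth 0
Step 7: declare a=(read c)=17 at depth 0
Step 8: enter scope (depth=1)
Step 9: exit scope (depth=0)
Visible at query point: a=17 b=17 c=17 d=58 e=58 f=58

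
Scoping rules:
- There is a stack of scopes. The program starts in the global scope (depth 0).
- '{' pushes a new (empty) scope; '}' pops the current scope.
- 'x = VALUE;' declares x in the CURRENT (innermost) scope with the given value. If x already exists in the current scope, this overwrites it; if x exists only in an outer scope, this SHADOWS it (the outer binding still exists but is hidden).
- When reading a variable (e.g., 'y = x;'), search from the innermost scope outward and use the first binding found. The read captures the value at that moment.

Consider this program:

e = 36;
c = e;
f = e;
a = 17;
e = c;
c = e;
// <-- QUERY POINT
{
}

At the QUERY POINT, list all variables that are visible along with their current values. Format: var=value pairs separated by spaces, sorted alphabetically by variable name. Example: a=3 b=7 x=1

Step 1: declare e=36 at depth 0
Step 2: declare c=(read e)=36 at depth 0
Step 3: declare f=(read e)=36 at depth 0
Step 4: declare a=17 at depth 0
Step 5: declare e=(read c)=36 at depth 0
Step 6: declare c=(read e)=36 at depth 0
Visible at query point: a=17 c=36 e=36 f=36

Answer: a=17 c=36 e=36 f=36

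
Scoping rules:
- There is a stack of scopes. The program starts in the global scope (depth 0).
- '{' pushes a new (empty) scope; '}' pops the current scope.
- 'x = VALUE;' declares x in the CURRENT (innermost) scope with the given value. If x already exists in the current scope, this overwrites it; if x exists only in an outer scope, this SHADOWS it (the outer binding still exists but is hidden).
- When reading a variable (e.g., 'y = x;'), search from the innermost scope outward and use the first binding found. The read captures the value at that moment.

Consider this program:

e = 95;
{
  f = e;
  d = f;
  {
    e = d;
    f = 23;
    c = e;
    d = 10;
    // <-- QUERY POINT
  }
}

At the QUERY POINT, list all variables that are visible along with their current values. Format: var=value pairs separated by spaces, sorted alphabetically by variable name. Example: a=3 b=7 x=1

Answer: c=95 d=10 e=95 f=23

Derivation:
Step 1: declare e=95 at depth 0
Step 2: enter scope (depth=1)
Step 3: declare f=(read e)=95 at depth 1
Step 4: declare d=(read f)=95 at depth 1
Step 5: enter scope (depth=2)
Step 6: declare e=(read d)=95 at depth 2
Step 7: declare f=23 at depth 2
Step 8: declare c=(read e)=95 at depth 2
Step 9: declare d=10 at depth 2
Visible at query point: c=95 d=10 e=95 f=23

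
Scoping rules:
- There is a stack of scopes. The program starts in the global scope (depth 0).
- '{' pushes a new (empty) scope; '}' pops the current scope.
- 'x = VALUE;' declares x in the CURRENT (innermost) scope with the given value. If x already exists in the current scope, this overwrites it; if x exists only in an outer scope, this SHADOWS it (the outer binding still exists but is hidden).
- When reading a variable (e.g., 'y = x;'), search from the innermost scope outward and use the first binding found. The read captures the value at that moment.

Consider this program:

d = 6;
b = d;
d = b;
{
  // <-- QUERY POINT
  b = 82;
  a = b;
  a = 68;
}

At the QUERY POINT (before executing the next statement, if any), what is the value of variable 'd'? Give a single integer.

Answer: 6

Derivation:
Step 1: declare d=6 at depth 0
Step 2: declare b=(read d)=6 at depth 0
Step 3: declare d=(read b)=6 at depth 0
Step 4: enter scope (depth=1)
Visible at query point: b=6 d=6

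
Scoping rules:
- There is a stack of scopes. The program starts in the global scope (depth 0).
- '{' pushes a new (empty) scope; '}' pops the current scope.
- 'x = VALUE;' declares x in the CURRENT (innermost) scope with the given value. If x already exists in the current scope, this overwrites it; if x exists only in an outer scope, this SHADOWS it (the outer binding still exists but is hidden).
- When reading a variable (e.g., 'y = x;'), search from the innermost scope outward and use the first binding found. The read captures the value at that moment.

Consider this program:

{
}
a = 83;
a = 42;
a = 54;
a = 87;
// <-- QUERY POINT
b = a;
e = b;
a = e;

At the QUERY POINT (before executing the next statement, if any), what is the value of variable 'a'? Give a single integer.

Answer: 87

Derivation:
Step 1: enter scope (depth=1)
Step 2: exit scope (depth=0)
Step 3: declare a=83 at depth 0
Step 4: declare a=42 at depth 0
Step 5: declare a=54 at depth 0
Step 6: declare a=87 at depth 0
Visible at query point: a=87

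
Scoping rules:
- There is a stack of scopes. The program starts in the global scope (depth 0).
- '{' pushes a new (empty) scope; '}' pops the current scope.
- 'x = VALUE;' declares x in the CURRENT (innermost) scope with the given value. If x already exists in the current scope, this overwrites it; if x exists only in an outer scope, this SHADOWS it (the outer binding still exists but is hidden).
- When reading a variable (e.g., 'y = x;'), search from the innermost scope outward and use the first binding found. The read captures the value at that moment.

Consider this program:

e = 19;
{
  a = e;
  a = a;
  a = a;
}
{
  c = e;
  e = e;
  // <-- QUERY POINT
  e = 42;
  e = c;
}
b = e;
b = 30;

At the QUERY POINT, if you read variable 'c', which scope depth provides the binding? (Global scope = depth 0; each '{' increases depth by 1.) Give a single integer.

Answer: 1

Derivation:
Step 1: declare e=19 at depth 0
Step 2: enter scope (depth=1)
Step 3: declare a=(read e)=19 at depth 1
Step 4: declare a=(read a)=19 at depth 1
Step 5: declare a=(read a)=19 at depth 1
Step 6: exit scope (depth=0)
Step 7: enter scope (depth=1)
Step 8: declare c=(read e)=19 at depth 1
Step 9: declare e=(read e)=19 at depth 1
Visible at query point: c=19 e=19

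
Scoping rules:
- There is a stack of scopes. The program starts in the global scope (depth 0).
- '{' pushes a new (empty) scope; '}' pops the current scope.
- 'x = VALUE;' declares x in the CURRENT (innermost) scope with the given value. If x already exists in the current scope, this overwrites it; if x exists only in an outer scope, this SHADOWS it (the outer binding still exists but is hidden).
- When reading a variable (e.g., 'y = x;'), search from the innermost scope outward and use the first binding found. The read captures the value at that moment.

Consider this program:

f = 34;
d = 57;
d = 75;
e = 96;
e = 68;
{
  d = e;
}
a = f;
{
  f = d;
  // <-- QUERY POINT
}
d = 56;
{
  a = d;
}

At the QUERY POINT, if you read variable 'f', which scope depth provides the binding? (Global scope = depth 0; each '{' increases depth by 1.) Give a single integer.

Step 1: declare f=34 at depth 0
Step 2: declare d=57 at depth 0
Step 3: declare d=75 at depth 0
Step 4: declare e=96 at depth 0
Step 5: declare e=68 at depth 0
Step 6: enter scope (depth=1)
Step 7: declare d=(read e)=68 at depth 1
Step 8: exit scope (depth=0)
Step 9: declare a=(read f)=34 at depth 0
Step 10: enter scope (depth=1)
Step 11: declare f=(read d)=75 at depth 1
Visible at query point: a=34 d=75 e=68 f=75

Answer: 1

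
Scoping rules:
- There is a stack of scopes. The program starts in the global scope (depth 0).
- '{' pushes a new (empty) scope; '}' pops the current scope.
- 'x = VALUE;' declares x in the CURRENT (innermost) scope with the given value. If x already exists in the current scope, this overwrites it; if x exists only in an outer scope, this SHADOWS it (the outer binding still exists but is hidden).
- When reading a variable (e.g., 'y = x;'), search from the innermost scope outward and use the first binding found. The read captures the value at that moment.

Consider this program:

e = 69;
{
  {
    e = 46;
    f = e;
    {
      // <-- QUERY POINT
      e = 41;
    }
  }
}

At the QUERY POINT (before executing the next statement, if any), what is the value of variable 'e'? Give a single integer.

Step 1: declare e=69 at depth 0
Step 2: enter scope (depth=1)
Step 3: enter scope (depth=2)
Step 4: declare e=46 at depth 2
Step 5: declare f=(read e)=46 at depth 2
Step 6: enter scope (depth=3)
Visible at query point: e=46 f=46

Answer: 46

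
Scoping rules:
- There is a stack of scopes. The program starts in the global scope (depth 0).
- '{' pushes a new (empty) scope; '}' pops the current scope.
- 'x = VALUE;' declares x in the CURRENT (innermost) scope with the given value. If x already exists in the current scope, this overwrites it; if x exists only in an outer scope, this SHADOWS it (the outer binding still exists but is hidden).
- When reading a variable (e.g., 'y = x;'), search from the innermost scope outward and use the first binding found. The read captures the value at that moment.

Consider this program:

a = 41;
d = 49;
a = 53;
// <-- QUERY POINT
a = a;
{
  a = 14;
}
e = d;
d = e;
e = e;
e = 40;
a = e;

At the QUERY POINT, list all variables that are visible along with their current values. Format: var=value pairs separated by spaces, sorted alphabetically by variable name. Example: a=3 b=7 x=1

Answer: a=53 d=49

Derivation:
Step 1: declare a=41 at depth 0
Step 2: declare d=49 at depth 0
Step 3: declare a=53 at depth 0
Visible at query point: a=53 d=49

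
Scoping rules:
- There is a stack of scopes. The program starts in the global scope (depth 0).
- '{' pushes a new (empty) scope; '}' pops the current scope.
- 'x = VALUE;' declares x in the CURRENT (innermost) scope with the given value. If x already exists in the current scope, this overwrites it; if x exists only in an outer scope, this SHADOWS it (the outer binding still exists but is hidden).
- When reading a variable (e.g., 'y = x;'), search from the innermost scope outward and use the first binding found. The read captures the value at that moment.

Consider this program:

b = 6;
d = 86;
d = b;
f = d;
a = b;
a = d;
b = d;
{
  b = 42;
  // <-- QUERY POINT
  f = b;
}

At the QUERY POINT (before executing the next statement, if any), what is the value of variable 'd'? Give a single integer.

Answer: 6

Derivation:
Step 1: declare b=6 at depth 0
Step 2: declare d=86 at depth 0
Step 3: declare d=(read b)=6 at depth 0
Step 4: declare f=(read d)=6 at depth 0
Step 5: declare a=(read b)=6 at depth 0
Step 6: declare a=(read d)=6 at depth 0
Step 7: declare b=(read d)=6 at depth 0
Step 8: enter scope (depth=1)
Step 9: declare b=42 at depth 1
Visible at query point: a=6 b=42 d=6 f=6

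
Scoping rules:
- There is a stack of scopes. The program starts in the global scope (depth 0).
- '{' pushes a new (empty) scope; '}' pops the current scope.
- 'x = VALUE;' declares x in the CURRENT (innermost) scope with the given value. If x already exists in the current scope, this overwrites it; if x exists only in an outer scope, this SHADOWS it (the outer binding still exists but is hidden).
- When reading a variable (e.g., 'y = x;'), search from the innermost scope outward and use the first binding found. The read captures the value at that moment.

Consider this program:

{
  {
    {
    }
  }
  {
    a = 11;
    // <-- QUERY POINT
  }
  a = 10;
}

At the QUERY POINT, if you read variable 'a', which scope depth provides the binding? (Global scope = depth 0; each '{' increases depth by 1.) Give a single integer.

Answer: 2

Derivation:
Step 1: enter scope (depth=1)
Step 2: enter scope (depth=2)
Step 3: enter scope (depth=3)
Step 4: exit scope (depth=2)
Step 5: exit scope (depth=1)
Step 6: enter scope (depth=2)
Step 7: declare a=11 at depth 2
Visible at query point: a=11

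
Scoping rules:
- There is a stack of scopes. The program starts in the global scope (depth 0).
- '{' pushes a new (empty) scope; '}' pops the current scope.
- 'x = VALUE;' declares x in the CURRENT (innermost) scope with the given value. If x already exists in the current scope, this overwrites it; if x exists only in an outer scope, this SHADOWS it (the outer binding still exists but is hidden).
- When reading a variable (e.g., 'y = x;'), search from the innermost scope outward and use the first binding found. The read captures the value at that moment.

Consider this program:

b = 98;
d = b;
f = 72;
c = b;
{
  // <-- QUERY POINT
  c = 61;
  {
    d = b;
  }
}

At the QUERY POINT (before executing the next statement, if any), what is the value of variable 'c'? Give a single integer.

Answer: 98

Derivation:
Step 1: declare b=98 at depth 0
Step 2: declare d=(read b)=98 at depth 0
Step 3: declare f=72 at depth 0
Step 4: declare c=(read b)=98 at depth 0
Step 5: enter scope (depth=1)
Visible at query point: b=98 c=98 d=98 f=72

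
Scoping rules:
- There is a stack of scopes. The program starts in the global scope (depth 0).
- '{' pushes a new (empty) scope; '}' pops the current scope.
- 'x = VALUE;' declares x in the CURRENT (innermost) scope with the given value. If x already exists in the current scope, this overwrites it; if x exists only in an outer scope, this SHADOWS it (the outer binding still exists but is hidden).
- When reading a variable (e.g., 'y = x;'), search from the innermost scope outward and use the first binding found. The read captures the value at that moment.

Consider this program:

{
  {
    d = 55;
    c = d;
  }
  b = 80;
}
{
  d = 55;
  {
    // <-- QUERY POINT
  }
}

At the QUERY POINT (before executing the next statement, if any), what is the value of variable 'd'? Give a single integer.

Step 1: enter scope (depth=1)
Step 2: enter scope (depth=2)
Step 3: declare d=55 at depth 2
Step 4: declare c=(read d)=55 at depth 2
Step 5: exit scope (depth=1)
Step 6: declare b=80 at depth 1
Step 7: exit scope (depth=0)
Step 8: enter scope (depth=1)
Step 9: declare d=55 at depth 1
Step 10: enter scope (depth=2)
Visible at query point: d=55

Answer: 55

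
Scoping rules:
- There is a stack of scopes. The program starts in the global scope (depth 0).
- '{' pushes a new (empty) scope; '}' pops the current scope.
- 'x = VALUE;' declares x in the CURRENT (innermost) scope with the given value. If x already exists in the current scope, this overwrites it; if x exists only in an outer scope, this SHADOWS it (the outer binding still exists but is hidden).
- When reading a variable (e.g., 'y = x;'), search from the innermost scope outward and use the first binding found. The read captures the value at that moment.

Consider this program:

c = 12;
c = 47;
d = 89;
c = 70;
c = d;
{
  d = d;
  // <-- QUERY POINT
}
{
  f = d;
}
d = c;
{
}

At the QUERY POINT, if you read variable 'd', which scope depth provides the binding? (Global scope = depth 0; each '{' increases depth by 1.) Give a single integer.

Answer: 1

Derivation:
Step 1: declare c=12 at depth 0
Step 2: declare c=47 at depth 0
Step 3: declare d=89 at depth 0
Step 4: declare c=70 at depth 0
Step 5: declare c=(read d)=89 at depth 0
Step 6: enter scope (depth=1)
Step 7: declare d=(read d)=89 at depth 1
Visible at query point: c=89 d=89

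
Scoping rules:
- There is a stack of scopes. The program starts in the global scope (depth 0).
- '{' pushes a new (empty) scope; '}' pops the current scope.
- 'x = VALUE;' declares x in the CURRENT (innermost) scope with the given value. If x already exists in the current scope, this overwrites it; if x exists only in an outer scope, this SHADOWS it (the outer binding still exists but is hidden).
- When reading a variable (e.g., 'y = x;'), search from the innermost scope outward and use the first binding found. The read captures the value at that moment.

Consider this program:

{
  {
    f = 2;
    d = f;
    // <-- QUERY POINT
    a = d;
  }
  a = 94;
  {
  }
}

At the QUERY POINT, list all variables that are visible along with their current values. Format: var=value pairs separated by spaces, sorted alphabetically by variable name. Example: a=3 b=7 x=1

Answer: d=2 f=2

Derivation:
Step 1: enter scope (depth=1)
Step 2: enter scope (depth=2)
Step 3: declare f=2 at depth 2
Step 4: declare d=(read f)=2 at depth 2
Visible at query point: d=2 f=2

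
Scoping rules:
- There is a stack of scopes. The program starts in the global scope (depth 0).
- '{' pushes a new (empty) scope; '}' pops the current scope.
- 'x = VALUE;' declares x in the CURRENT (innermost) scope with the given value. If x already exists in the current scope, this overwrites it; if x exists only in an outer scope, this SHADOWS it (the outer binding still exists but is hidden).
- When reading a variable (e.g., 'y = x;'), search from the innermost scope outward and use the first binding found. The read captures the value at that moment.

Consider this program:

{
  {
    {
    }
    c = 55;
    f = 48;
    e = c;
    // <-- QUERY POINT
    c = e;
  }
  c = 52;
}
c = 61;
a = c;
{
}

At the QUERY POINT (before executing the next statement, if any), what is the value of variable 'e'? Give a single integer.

Step 1: enter scope (depth=1)
Step 2: enter scope (depth=2)
Step 3: enter scope (depth=3)
Step 4: exit scope (depth=2)
Step 5: declare c=55 at depth 2
Step 6: declare f=48 at depth 2
Step 7: declare e=(read c)=55 at depth 2
Visible at query point: c=55 e=55 f=48

Answer: 55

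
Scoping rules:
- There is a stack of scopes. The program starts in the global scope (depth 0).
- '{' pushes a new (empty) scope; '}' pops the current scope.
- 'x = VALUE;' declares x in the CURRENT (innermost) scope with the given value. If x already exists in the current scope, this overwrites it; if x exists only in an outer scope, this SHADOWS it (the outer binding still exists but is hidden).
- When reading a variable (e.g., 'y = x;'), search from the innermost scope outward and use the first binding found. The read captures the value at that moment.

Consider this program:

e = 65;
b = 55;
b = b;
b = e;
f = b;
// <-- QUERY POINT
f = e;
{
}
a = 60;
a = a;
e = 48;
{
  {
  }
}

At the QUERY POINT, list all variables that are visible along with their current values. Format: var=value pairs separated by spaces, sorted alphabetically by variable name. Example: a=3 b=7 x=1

Step 1: declare e=65 at depth 0
Step 2: declare b=55 at depth 0
Step 3: declare b=(read b)=55 at depth 0
Step 4: declare b=(read e)=65 at depth 0
Step 5: declare f=(read b)=65 at depth 0
Visible at query point: b=65 e=65 f=65

Answer: b=65 e=65 f=65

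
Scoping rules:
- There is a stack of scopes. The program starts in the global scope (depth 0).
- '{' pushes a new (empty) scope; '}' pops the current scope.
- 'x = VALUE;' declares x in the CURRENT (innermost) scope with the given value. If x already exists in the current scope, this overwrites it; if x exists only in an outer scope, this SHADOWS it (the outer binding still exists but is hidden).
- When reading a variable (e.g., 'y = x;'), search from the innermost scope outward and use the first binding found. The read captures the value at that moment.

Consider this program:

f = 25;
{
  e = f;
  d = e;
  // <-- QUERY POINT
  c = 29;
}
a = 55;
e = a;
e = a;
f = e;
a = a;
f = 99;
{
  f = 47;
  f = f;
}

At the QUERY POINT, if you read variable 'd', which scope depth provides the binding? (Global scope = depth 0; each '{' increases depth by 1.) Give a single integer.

Step 1: declare f=25 at depth 0
Step 2: enter scope (depth=1)
Step 3: declare e=(read f)=25 at depth 1
Step 4: declare d=(read e)=25 at depth 1
Visible at query point: d=25 e=25 f=25

Answer: 1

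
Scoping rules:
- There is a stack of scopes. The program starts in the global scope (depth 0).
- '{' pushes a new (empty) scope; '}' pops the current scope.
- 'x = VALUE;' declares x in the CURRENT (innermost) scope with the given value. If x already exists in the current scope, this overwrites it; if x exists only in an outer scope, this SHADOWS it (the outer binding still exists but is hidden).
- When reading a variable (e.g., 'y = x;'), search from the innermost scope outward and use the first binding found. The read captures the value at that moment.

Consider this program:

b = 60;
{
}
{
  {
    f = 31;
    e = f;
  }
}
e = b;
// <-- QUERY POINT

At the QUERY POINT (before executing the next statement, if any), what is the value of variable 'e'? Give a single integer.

Step 1: declare b=60 at depth 0
Step 2: enter scope (depth=1)
Step 3: exit scope (depth=0)
Step 4: enter scope (depth=1)
Step 5: enter scope (depth=2)
Step 6: declare f=31 at depth 2
Step 7: declare e=(read f)=31 at depth 2
Step 8: exit scope (depth=1)
Step 9: exit scope (depth=0)
Step 10: declare e=(read b)=60 at depth 0
Visible at query point: b=60 e=60

Answer: 60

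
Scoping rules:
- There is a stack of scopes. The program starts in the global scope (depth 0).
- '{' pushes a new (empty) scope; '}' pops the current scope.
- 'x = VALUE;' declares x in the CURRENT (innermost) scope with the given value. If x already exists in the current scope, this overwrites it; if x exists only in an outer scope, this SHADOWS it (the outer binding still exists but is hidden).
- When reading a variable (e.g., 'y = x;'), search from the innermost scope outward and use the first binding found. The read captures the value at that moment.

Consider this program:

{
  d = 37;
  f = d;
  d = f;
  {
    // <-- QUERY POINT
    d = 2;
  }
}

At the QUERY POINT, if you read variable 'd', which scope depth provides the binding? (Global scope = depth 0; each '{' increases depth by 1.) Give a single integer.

Answer: 1

Derivation:
Step 1: enter scope (depth=1)
Step 2: declare d=37 at depth 1
Step 3: declare f=(read d)=37 at depth 1
Step 4: declare d=(read f)=37 at depth 1
Step 5: enter scope (depth=2)
Visible at query point: d=37 f=37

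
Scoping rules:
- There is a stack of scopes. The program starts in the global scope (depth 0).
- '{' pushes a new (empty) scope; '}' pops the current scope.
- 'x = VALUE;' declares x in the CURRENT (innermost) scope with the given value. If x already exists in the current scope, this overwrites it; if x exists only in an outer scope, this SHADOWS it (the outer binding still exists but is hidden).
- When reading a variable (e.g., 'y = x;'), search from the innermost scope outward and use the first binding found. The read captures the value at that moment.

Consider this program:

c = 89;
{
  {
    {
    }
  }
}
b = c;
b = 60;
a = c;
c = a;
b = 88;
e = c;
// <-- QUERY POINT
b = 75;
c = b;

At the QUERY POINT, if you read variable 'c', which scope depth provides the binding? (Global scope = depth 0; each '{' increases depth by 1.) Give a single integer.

Answer: 0

Derivation:
Step 1: declare c=89 at depth 0
Step 2: enter scope (depth=1)
Step 3: enter scope (depth=2)
Step 4: enter scope (depth=3)
Step 5: exit scope (depth=2)
Step 6: exit scope (depth=1)
Step 7: exit scope (depth=0)
Step 8: declare b=(read c)=89 at depth 0
Step 9: declare b=60 at depth 0
Step 10: declare a=(read c)=89 at depth 0
Step 11: declare c=(read a)=89 at depth 0
Step 12: declare b=88 at depth 0
Step 13: declare e=(read c)=89 at depth 0
Visible at query point: a=89 b=88 c=89 e=89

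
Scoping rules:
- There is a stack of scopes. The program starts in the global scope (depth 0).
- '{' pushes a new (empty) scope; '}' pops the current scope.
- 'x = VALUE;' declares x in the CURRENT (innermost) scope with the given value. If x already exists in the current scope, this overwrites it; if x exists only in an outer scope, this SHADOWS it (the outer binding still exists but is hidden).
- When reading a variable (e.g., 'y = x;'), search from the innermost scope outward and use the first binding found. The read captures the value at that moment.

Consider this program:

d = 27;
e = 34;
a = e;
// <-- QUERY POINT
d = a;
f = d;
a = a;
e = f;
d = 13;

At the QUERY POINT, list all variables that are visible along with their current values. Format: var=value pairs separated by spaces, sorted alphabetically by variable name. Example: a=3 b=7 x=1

Step 1: declare d=27 at depth 0
Step 2: declare e=34 at depth 0
Step 3: declare a=(read e)=34 at depth 0
Visible at query point: a=34 d=27 e=34

Answer: a=34 d=27 e=34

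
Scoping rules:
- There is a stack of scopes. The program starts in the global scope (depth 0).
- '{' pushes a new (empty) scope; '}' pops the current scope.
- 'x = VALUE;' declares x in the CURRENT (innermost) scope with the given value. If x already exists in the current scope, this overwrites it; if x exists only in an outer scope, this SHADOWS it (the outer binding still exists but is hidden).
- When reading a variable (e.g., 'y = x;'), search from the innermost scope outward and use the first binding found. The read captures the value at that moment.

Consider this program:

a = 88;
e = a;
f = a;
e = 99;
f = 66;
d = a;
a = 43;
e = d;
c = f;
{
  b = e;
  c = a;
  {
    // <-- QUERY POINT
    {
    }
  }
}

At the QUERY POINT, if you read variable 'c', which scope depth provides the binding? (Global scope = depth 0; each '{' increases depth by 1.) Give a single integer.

Step 1: declare a=88 at depth 0
Step 2: declare e=(read a)=88 at depth 0
Step 3: declare f=(read a)=88 at depth 0
Step 4: declare e=99 at depth 0
Step 5: declare f=66 at depth 0
Step 6: declare d=(read a)=88 at depth 0
Step 7: declare a=43 at depth 0
Step 8: declare e=(read d)=88 at depth 0
Step 9: declare c=(read f)=66 at depth 0
Step 10: enter scope (depth=1)
Step 11: declare b=(read e)=88 at depth 1
Step 12: declare c=(read a)=43 at depth 1
Step 13: enter scope (depth=2)
Visible at query point: a=43 b=88 c=43 d=88 e=88 f=66

Answer: 1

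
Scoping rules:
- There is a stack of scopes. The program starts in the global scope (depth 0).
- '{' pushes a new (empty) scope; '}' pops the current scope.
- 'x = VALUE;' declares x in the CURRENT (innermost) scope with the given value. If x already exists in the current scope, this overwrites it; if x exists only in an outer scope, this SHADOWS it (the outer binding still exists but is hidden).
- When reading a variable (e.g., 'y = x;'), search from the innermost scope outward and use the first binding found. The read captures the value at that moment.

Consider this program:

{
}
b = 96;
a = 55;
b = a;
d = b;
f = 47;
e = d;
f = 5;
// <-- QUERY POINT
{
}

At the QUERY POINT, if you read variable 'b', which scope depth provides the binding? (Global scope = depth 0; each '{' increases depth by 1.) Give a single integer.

Step 1: enter scope (depth=1)
Step 2: exit scope (depth=0)
Step 3: declare b=96 at depth 0
Step 4: declare a=55 at depth 0
Step 5: declare b=(read a)=55 at depth 0
Step 6: declare d=(read b)=55 at depth 0
Step 7: declare f=47 at depth 0
Step 8: declare e=(read d)=55 at depth 0
Step 9: declare f=5 at depth 0
Visible at query point: a=55 b=55 d=55 e=55 f=5

Answer: 0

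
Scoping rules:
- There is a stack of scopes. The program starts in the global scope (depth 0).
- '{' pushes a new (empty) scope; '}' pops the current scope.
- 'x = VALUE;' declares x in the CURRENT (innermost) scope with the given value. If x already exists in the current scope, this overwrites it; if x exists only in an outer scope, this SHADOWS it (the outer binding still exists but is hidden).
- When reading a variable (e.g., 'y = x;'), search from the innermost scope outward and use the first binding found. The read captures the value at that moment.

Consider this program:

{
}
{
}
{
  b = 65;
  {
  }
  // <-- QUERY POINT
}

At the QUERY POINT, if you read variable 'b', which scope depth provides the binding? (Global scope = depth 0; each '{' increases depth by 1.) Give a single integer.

Answer: 1

Derivation:
Step 1: enter scope (depth=1)
Step 2: exit scope (depth=0)
Step 3: enter scope (depth=1)
Step 4: exit scope (depth=0)
Step 5: enter scope (depth=1)
Step 6: declare b=65 at depth 1
Step 7: enter scope (depth=2)
Step 8: exit scope (depth=1)
Visible at query point: b=65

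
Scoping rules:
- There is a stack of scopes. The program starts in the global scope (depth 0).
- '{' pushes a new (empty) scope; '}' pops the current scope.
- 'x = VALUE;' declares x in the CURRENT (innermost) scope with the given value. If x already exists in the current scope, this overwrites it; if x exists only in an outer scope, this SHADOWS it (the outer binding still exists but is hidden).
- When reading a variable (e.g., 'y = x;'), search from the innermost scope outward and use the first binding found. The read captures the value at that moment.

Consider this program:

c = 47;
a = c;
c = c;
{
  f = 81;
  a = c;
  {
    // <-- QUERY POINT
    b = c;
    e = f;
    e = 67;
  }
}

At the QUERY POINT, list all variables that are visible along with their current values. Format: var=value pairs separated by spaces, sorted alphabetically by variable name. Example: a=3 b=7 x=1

Step 1: declare c=47 at depth 0
Step 2: declare a=(read c)=47 at depth 0
Step 3: declare c=(read c)=47 at depth 0
Step 4: enter scope (depth=1)
Step 5: declare f=81 at depth 1
Step 6: declare a=(read c)=47 at depth 1
Step 7: enter scope (depth=2)
Visible at query point: a=47 c=47 f=81

Answer: a=47 c=47 f=81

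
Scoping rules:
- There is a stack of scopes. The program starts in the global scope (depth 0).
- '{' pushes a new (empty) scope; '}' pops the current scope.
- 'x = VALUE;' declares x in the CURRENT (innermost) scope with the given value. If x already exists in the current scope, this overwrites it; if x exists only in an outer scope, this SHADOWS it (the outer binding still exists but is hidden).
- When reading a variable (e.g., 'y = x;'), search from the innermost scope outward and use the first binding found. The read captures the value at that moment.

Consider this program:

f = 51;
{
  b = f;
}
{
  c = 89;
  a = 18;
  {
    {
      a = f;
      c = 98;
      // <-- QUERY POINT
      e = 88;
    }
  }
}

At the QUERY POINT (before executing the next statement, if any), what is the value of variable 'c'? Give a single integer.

Answer: 98

Derivation:
Step 1: declare f=51 at depth 0
Step 2: enter scope (depth=1)
Step 3: declare b=(read f)=51 at depth 1
Step 4: exit scope (depth=0)
Step 5: enter scope (depth=1)
Step 6: declare c=89 at depth 1
Step 7: declare a=18 at depth 1
Step 8: enter scope (depth=2)
Step 9: enter scope (depth=3)
Step 10: declare a=(read f)=51 at depth 3
Step 11: declare c=98 at depth 3
Visible at query point: a=51 c=98 f=51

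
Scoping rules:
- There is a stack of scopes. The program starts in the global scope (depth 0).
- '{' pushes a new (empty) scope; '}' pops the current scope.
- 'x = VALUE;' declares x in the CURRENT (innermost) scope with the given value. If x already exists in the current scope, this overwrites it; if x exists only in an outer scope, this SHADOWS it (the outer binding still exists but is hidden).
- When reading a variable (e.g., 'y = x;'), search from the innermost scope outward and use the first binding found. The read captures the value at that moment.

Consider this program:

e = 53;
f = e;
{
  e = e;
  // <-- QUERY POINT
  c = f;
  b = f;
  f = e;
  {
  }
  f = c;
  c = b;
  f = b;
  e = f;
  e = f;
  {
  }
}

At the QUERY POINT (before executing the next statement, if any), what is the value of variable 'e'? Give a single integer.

Answer: 53

Derivation:
Step 1: declare e=53 at depth 0
Step 2: declare f=(read e)=53 at depth 0
Step 3: enter scope (depth=1)
Step 4: declare e=(read e)=53 at depth 1
Visible at query point: e=53 f=53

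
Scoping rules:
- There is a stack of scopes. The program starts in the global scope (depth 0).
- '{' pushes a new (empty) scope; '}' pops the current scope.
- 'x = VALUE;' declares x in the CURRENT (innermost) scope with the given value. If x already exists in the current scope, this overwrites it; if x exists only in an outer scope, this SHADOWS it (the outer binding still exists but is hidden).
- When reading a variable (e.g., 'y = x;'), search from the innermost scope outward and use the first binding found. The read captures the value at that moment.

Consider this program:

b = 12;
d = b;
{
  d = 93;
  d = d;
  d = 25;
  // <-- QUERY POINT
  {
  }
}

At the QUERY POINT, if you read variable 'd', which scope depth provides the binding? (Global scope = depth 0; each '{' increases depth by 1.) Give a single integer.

Answer: 1

Derivation:
Step 1: declare b=12 at depth 0
Step 2: declare d=(read b)=12 at depth 0
Step 3: enter scope (depth=1)
Step 4: declare d=93 at depth 1
Step 5: declare d=(read d)=93 at depth 1
Step 6: declare d=25 at depth 1
Visible at query point: b=12 d=25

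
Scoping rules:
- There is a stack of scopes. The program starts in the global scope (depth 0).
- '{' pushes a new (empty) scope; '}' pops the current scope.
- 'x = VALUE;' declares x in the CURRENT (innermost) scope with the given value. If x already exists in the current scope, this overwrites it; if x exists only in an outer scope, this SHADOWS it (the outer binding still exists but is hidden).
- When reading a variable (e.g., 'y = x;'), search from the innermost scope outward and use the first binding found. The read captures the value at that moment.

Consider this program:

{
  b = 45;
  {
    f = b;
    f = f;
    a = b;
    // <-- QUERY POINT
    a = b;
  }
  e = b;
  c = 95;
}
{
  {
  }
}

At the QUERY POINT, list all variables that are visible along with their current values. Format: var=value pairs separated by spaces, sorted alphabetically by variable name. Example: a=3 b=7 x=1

Answer: a=45 b=45 f=45

Derivation:
Step 1: enter scope (depth=1)
Step 2: declare b=45 at depth 1
Step 3: enter scope (depth=2)
Step 4: declare f=(read b)=45 at depth 2
Step 5: declare f=(read f)=45 at depth 2
Step 6: declare a=(read b)=45 at depth 2
Visible at query point: a=45 b=45 f=45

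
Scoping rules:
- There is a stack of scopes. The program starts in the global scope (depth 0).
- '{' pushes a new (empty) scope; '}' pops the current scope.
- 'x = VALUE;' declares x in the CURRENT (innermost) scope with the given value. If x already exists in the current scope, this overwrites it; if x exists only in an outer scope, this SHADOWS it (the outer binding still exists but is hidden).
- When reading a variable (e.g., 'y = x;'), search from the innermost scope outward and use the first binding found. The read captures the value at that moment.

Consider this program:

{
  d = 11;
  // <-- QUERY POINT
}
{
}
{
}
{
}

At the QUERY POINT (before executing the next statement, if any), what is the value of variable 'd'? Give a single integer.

Step 1: enter scope (depth=1)
Step 2: declare d=11 at depth 1
Visible at query point: d=11

Answer: 11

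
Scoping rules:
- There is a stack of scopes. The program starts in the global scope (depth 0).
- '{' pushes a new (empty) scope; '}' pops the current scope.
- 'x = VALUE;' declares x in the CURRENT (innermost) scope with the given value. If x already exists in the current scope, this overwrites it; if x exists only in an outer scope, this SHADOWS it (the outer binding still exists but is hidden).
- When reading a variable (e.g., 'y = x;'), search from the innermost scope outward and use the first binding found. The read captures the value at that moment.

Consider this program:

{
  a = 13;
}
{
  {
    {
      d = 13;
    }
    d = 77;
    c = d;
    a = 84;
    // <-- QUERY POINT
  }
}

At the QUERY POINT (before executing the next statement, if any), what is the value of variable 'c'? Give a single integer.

Answer: 77

Derivation:
Step 1: enter scope (depth=1)
Step 2: declare a=13 at depth 1
Step 3: exit scope (depth=0)
Step 4: enter scope (depth=1)
Step 5: enter scope (depth=2)
Step 6: enter scope (depth=3)
Step 7: declare d=13 at depth 3
Step 8: exit scope (depth=2)
Step 9: declare d=77 at depth 2
Step 10: declare c=(read d)=77 at depth 2
Step 11: declare a=84 at depth 2
Visible at query point: a=84 c=77 d=77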